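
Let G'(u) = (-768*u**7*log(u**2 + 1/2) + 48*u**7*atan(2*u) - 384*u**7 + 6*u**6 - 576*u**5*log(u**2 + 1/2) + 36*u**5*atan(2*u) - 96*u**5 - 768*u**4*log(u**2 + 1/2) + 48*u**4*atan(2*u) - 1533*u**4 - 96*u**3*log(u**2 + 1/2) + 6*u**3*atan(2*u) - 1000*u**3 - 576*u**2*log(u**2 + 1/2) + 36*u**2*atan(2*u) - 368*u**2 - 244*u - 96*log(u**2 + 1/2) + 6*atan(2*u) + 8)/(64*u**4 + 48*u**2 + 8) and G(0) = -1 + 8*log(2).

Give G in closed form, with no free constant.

G(u) = (-4*log(u**2 + 1/2) + atan(2*u)/4)*(3*u**4/4 + 3*u + 2) - 1

G'(u) has the shape v'r + vr' for v = -4*log(u**2 + 1/2) + atan(2*u)/4 and r = 3*u**4/4 + 3*u + 2 — it is the derivative of the product v*r.
A general antiderivative is (-4*log(u**2 + 1/2) + atan(2*u)/4)*(3*u**4/4 + 3*u + 2) + C.
The condition gives C = -1 + 8*log(2) - (8*log(2)) = -1.
So G(u) = (-4*log(u**2 + 1/2) + atan(2*u)/4)*(3*u**4/4 + 3*u + 2) - 1.
Check: d/du[(-4*log(u**2 + 1/2) + atan(2*u)/4)*(3*u**4/4 + 3*u + 2) - 1] = (-768*u**7*log(u**2 + 1/2) + 48*u**7*atan(2*u) - 384*u**7 + 6*u**6 - 576*u**5*log(u**2 + 1/2) + 36*u**5*atan(2*u) - 96*u**5 - 768*u**4*log(u**2 + 1/2) + 48*u**4*atan(2*u) - 1533*u**4 - 96*u**3*log(u**2 + 1/2) + 6*u**3*atan(2*u) - 1000*u**3 - 576*u**2*log(u**2 + 1/2) + 36*u**2*atan(2*u) - 368*u**2 - 244*u - 96*log(u**2 + 1/2) + 6*atan(2*u) + 8)/(64*u**4 + 48*u**2 + 8) = G'(u).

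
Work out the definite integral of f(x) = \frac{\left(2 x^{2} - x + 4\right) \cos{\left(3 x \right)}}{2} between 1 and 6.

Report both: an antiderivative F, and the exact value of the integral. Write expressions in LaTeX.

Antiderivative: F(x) = \frac{x^{2} \sin{\left(3 x \right)}}{3} - \frac{x \sin{\left(3 x \right)}}{6} + \frac{2 x \cos{\left(3 x \right)}}{9} + \frac{16 \sin{\left(3 x \right)}}{27} - \frac{\cos{\left(3 x \right)}}{18}; value = \frac{313 \sin{\left(18 \right)}}{27} - \frac{41 \sin{\left(3 \right)}}{54} - \frac{\cos{\left(3 \right)}}{6} + \frac{23 \cos{\left(18 \right)}}{18}

A first test for any F(x): its x-derivative must equal f(x) identically.
F(x) = \frac{x^{2} \sin{\left(3 x \right)}}{3} - \frac{x \sin{\left(3 x \right)}}{6} + \frac{2 x \cos{\left(3 x \right)}}{9} + \frac{16 \sin{\left(3 x \right)}}{27} - \frac{\cos{\left(3 x \right)}}{18} is an antiderivative of f.
Check: d/dx[\frac{x^{2} \sin{\left(3 x \right)}}{3} - \frac{x \sin{\left(3 x \right)}}{6} + \frac{2 x \cos{\left(3 x \right)}}{9} + \frac{16 \sin{\left(3 x \right)}}{27} - \frac{\cos{\left(3 x \right)}}{18}] = x^{2} \cos{\left(3 x \right)} - \frac{x \cos{\left(3 x \right)}}{2} + 2 \cos{\left(3 x \right)}, which equals f(x).
F(6) = \frac{313 \sin{\left(18 \right)}}{27} + \frac{23 \cos{\left(18 \right)}}{18}; F(1) = \frac{\cos{\left(3 \right)}}{6} + \frac{41 \sin{\left(3 \right)}}{54}.
Integral = F(6) - F(1) = \frac{313 \sin{\left(18 \right)}}{27} - \frac{41 \sin{\left(3 \right)}}{54} - \frac{\cos{\left(3 \right)}}{6} + \frac{23 \cos{\left(18 \right)}}{18}.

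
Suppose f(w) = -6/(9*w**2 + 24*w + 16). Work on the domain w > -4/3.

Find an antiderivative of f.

Any candidate F(w) must reproduce f(w) exactly when differentiated.
Check: d/dw[2/(3*w + 4)] = -6/(9*w**2 + 24*w + 16) = f(w).

An antiderivative is F(w) = 2/(3*w + 4).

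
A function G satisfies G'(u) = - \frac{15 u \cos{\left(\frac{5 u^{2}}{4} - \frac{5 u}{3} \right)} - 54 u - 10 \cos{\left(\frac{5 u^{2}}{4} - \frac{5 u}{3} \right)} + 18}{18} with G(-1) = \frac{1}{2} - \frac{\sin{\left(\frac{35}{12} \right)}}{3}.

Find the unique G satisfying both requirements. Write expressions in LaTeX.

G(u) = \frac{3 u^{2}}{2} - u - \frac{\sin{\left(\frac{5 u^{2}}{4} - \frac{5 u}{3} \right)}}{3} - 2

Any candidate G(u) must reproduce the stated G'(u) exactly.
A general antiderivative is \frac{3 u^{2}}{2} - u - \frac{\sin{\left(\frac{5 u^{2}}{4} - \frac{5 u}{3} \right)}}{3} - 1 + C.
The condition gives C = \frac{1}{2} - \frac{\sin{\left(\frac{35}{12} \right)}}{3} - (\frac{3}{2} - \frac{\sin{\left(\frac{35}{12} \right)}}{3}) = -1.
So G(u) = \frac{3 u^{2}}{2} - u - \frac{\sin{\left(\frac{5 u^{2}}{4} - \frac{5 u}{3} \right)}}{3} - 2.
Check: d/du[\frac{3 u^{2}}{2} - u - \frac{\sin{\left(\frac{5 u^{2}}{4} - \frac{5 u}{3} \right)}}{3} - 2] = - \frac{5 u \cos{\left(\frac{5 u^{2}}{4} - \frac{5 u}{3} \right)}}{6} + 3 u + \frac{5 \cos{\left(\frac{5 u^{2}}{4} - \frac{5 u}{3} \right)}}{9} - 1, which equals G'(u).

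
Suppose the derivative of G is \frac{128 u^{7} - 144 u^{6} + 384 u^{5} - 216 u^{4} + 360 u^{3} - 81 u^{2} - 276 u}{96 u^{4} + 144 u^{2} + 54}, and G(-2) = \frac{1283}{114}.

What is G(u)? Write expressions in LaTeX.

Recover the given G'(u) by differentiating a candidate G(u); any mismatch rules it out.
A general antiderivative is \frac{u^{4}}{3} - \frac{u^{3}}{2} + u^{2} - \frac{5}{2} + \frac{4}{2 u^{2} + \frac{3}{2}} + C.
The condition gives C = \frac{1283}{114} - (\frac{1283}{114}) = 0.
So G(u) = \frac{8 u^{6} - 12 u^{5} + 30 u^{4} - 9 u^{3} - 42 u^{2} + 3}{24 u^{2} + 18}.
Check: d/du[\frac{8 u^{6} - 12 u^{5} + 30 u^{4} - 9 u^{3} - 42 u^{2} + 3}{24 u^{2} + 18}] = \frac{128 u^{7} - 144 u^{6} + 384 u^{5} - 216 u^{4} + 360 u^{3} - 81 u^{2} - 276 u}{96 u^{4} + 144 u^{2} + 54} = G'(u).

G(u) = \frac{8 u^{6} - 12 u^{5} + 30 u^{4} - 9 u^{3} - 42 u^{2} + 3}{24 u^{2} + 18}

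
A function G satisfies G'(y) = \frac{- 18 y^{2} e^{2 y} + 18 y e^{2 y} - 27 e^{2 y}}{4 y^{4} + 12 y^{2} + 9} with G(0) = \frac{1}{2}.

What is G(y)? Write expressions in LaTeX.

G(y) = 2 - \frac{9 e^{2 y}}{4 y^{2} + 6}

Recognize the product-rule pattern: G'(y) = u'v + uv' with u = - \frac{9}{4 \left(y^{2} + \frac{3}{2}\right)}, v = e^{2 y}, so integration by parts undoes it.
A general antiderivative is - \frac{9 e^{2 y}}{4 \left(y^{2} + \frac{3}{2}\right)} + C.
The condition gives C = \frac{1}{2} - (- \frac{3}{2}) = 2.
So G(y) = 2 - \frac{9 e^{2 y}}{4 y^{2} + 6}.
Check: d/dy[2 - \frac{9 e^{2 y}}{4 y^{2} + 6}] = \frac{- 18 y^{2} e^{2 y} + 18 y e^{2 y} - 27 e^{2 y}}{4 y^{4} + 12 y^{2} + 9} = G'(y).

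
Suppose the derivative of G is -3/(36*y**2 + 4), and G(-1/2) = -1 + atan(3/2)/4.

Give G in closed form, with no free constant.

Check a candidate G(y) by differentiating: d/dy[G] must match the given G'(y).
A general antiderivative is -atan(3*y)/4 + C.
The condition gives C = -1 + atan(3/2)/4 - (atan(3/2)/4) = -1.
So G(y) = -atan(3*y)/4 - 1.
Check: d/dy[-atan(3*y)/4 - 1] = -3/(36*y**2 + 4) = G'(y).

G(y) = -atan(3*y)/4 - 1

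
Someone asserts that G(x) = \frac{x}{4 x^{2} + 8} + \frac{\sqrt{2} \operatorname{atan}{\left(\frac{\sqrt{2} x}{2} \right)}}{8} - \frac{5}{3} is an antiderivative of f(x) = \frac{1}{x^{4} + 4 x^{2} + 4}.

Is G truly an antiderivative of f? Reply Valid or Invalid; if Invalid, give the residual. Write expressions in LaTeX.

d/dx[G] = \frac{1}{x^{4} + 4 x^{2} + 4}
This equals f(x) exactly, so the claim holds.

Valid. The derivative of G reproduces f.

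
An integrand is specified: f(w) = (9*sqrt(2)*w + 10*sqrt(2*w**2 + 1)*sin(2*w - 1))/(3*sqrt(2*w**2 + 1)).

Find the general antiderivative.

F(w) = 3*sqrt(2)*sqrt(2*w**2 + 1)/2 - 5*cos(2*w - 1)/3 + C

For F(w) to be correct the identity F'(w) - f(w) = 0 must hold.
Check: d/dw[3*sqrt(2)*sqrt(2*w**2 + 1)/2 - 5*cos(2*w - 1)/3] = (9*sqrt(2)*w + 10*sqrt(2*w**2 + 1)*sin(2*w - 1))/(3*sqrt(2*w**2 + 1)) = f(w).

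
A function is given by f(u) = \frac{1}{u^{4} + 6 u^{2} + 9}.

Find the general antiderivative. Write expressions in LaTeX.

Whatever form F(u) takes, F'(u) = f(u) is non-negotiable.
Check: d/du[\frac{\sqrt{3} u^{2} \operatorname{atan}{\left(\frac{\sqrt{3} u}{3} \right)} + 3 u + 3 \sqrt{3} \operatorname{atan}{\left(\frac{\sqrt{3} u}{3} \right)}}{18 \left(u^{2} + 3\right)}] = \frac{1}{u^{4} + 6 u^{2} + 9} = f(u).

F(u) = \frac{\sqrt{3} u^{2} \operatorname{atan}{\left(\frac{\sqrt{3} u}{3} \right)} + 3 u + 3 \sqrt{3} \operatorname{atan}{\left(\frac{\sqrt{3} u}{3} \right)}}{18 \left(u^{2} + 3\right)} + C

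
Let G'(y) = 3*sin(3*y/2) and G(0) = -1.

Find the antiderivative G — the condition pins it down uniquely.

Any candidate G(y) must reproduce the stated G'(y) exactly.
A general antiderivative is -2*cos(3*y/2) + C.
The condition gives C = -1 - (-2) = 1.
So G(y) = 1 - 2*cos(3*y/2).
Check: d/dy[1 - 2*cos(3*y/2)] = 3*sin(3*y/2) = G'(y).

G(y) = 1 - 2*cos(3*y/2)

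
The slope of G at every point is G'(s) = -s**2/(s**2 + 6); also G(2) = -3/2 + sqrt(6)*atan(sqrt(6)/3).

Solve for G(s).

Recover the given G'(s) by differentiating a candidate G(s); any mismatch rules it out.
A general antiderivative is -s + sqrt(6)*atan(sqrt(6)*s/6) + C.
The condition gives C = -3/2 + sqrt(6)*atan(sqrt(6)/3) - (-2 + sqrt(6)*atan(sqrt(6)/3)) = 1/2.
So G(s) = -(2*s - 2*sqrt(6)*atan(sqrt(6)*s/6) - 1)/2.
Check: d/ds[-(2*s - 2*sqrt(6)*atan(sqrt(6)*s/6) - 1)/2] = -s**2/(s**2 + 6) = G'(s).

G(s) = -(2*s - 2*sqrt(6)*atan(sqrt(6)*s/6) - 1)/2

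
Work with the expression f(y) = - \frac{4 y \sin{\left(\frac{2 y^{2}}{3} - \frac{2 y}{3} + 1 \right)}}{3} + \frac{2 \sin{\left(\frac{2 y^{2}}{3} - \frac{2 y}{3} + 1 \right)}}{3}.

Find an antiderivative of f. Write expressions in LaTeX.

An antiderivative is F(y) = \cos{\left(\frac{2 y^{2}}{3} - \frac{2 y}{3} + 1 \right)}.

The substitution u = \frac{2 y^{2}}{3} - \frac{2 y}{3} + 1 works: f is exactly (dF/du)*(du/dy) for that inner function.
Check: d/dy[\cos{\left(\frac{2 y^{2}}{3} - \frac{2 y}{3} + 1 \right)}] = - \frac{4 y \sin{\left(\frac{2 y^{2}}{3} - \frac{2 y}{3} + 1 \right)}}{3} + \frac{2 \sin{\left(\frac{2 y^{2}}{3} - \frac{2 y}{3} + 1 \right)}}{3} = f(y).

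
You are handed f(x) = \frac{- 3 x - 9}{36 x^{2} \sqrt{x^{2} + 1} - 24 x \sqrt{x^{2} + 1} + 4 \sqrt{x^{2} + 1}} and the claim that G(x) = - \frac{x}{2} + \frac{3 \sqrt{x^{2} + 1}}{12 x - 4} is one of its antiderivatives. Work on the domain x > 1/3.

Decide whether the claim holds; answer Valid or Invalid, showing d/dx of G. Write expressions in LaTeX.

Invalid: d/dx[G] - f = - \frac{1}{2}, which is not 0.

d/dx[G] = \frac{- 18 x^{2} \sqrt{x^{2} + 1} + 12 x \sqrt{x^{2} + 1} - 3 x - 2 \sqrt{x^{2} + 1} - 9}{36 x^{2} \sqrt{x^{2} + 1} - 24 x \sqrt{x^{2} + 1} + 4 \sqrt{x^{2} + 1}}
d/dx[G] - f(x) = - \frac{1}{2} != 0.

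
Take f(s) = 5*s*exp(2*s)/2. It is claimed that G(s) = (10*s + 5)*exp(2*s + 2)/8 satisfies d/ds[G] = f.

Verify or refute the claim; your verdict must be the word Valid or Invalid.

Invalid: d/ds[G] - f = -5*s*exp(2*s)/2 + 5*s*exp(2)*exp(2*s)/2 + 5*exp(2)*exp(2*s)/2, which is not 0.

d/ds[G] = 5*s*exp(2)*exp(2*s)/2 + 5*exp(2)*exp(2*s)/2
d/ds[G] - f(s) = -5*s*exp(2*s)/2 + 5*s*exp(2)*exp(2*s)/2 + 5*exp(2)*exp(2*s)/2 != 0.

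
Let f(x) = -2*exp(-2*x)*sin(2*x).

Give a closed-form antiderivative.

An antiderivative is F(x) = exp(-2*x)*sin(2*x)/2 + exp(-2*x)*cos(2*x)/2.

Whatever form F(x) takes, F'(x) = f(x) is non-negotiable.
Check: d/dx[exp(-2*x)*sin(2*x)/2 + exp(-2*x)*cos(2*x)/2] = -2*exp(-2*x)*sin(2*x) = f(x).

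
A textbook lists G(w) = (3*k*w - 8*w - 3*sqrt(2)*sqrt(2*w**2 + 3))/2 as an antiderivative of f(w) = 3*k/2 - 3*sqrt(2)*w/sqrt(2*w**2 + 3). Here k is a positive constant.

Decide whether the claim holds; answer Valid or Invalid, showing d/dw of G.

Invalid: d/dw[G] - f = -4, which is not 0.

d/dw[G] = (3*k*sqrt(2*w**2 + 3) - 6*sqrt(2)*w - 8*sqrt(2*w**2 + 3))/(2*sqrt(2*w**2 + 3))
d/dw[G] - f(w) = -4 != 0.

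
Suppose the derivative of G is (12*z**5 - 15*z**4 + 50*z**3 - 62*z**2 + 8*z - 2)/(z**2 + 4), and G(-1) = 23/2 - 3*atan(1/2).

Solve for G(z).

G(z) = (6*z**4 - 10*z**3 + 2*z**2 - 4*z + 6*atan(z/2) + 1)/2

The proposed G(z) is checked by its d/dz: the result must match the given G'(z).
A general antiderivative is 3*z**4 - 5*z**3 + z**2 - 2*z + 3*atan(z/2) + C.
The condition gives C = 23/2 - 3*atan(1/2) - (11 - 3*atan(1/2)) = 1/2.
So G(z) = (6*z**4 - 10*z**3 + 2*z**2 - 4*z + 6*atan(z/2) + 1)/2.
Check: d/dz[(6*z**4 - 10*z**3 + 2*z**2 - 4*z + 6*atan(z/2) + 1)/2] = (12*z**5 - 15*z**4 + 50*z**3 - 62*z**2 + 8*z - 2)/(z**2 + 4) = G'(z).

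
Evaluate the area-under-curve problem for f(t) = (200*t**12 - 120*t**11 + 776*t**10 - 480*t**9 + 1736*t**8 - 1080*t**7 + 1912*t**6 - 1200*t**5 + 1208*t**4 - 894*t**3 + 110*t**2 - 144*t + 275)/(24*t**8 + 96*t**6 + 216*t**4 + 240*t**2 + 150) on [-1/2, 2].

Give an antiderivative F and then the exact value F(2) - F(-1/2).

Antiderivative: F(t) = (40*t**9 - 30*t**8 + 72*t**7 - 60*t**6 + 116*t**5 - 75*t**4 + 44*t**3 + 110*t + 36)/(24*t**4 + 48*t**2 + 60); value = 2418595/71232

For F(t) to be correct the identity F'(t) - f(t) = 0 must hold.
F(t) = (40*t**9 - 30*t**8 + 72*t**7 - 60*t**6 + 116*t**5 - 75*t**4 + 44*t**3 + 110*t + 36)/(24*t**4 + 48*t**2 + 60) is an antiderivative of f.
Check: d/dt[(40*t**9 - 30*t**8 + 72*t**7 - 60*t**6 + 116*t**5 - 75*t**4 + 44*t**3 + 110*t + 36)/(24*t**4 + 48*t**2 + 60)] = (200*t**12 - 120*t**11 + 776*t**10 - 480*t**9 + 1736*t**8 - 1080*t**7 + 1912*t**6 - 1200*t**5 + 1208*t**4 - 894*t**3 + 110*t**2 - 144*t + 275)/(24*t**8 + 96*t**6 + 216*t**4 + 240*t**2 + 150) = f(t).
F(2) = 5324/159; F(-1/2) = -631/1344.
Integral = F(2) - F(-1/2) = 2418595/71232.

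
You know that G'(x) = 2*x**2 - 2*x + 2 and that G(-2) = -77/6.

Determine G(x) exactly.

Integrate term by term and add the pieces.
A general antiderivative is 2*x**3/3 - x**2 + 2*x + C.
The condition gives C = -77/6 - (-40/3) = 1/2.
So G(x) = 2*x**3/3 - x**2 + 2*x + 1/2.
Check: d/dx[2*x**3/3 - x**2 + 2*x + 1/2] = 2*x**2 - 2*x + 2 = G'(x).

G(x) = 2*x**3/3 - x**2 + 2*x + 1/2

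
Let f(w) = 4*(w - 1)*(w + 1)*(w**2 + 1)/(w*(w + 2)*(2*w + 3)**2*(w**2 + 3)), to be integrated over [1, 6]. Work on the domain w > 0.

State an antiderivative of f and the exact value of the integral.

Factor the denominator (w*(w + 2)*(2*w + 3)**2*(w**2 + 3)) and decompose: f = 32*(2*w - 3)/(441*(w**2 + 3)) + 11152/(1323*(2*w + 3)) - 260/(63*(2*w + 3)**2) - 30/(7*(w + 2)) - 2/(27*w); each piece integrates to a log, atan, or power term.
F(w) = -2*(98*w*log(w) - 5576*w*log(w + 3/2) + 5670*w*log(w + 2) - 96*w*log(w**2 + 3) + 96*sqrt(3)*w*atan(sqrt(3)*w/3) + 147*log(w) - 8364*log(w + 3/2) + 8505*log(w + 2) - 144*log(w**2 + 3) + 144*sqrt(3)*atan(sqrt(3)*w/3) - 1365)/(1323*(2*w + 3)) is an antiderivative of f.
Check: d/dw[-2*(98*w*log(w) - 5576*w*log(w + 3/2) + 5670*w*log(w + 2) - 96*w*log(w**2 + 3) + 96*sqrt(3)*w*atan(sqrt(3)*w/3) + 147*log(w) - 8364*log(w + 3/2) + 8505*log(w + 2) - 144*log(w**2 + 3) + 144*sqrt(3)*atan(sqrt(3)*w/3) - 1365)/(1323*(2*w + 3))] = (4*w**4 - 4)/(4*w**6 + 20*w**5 + 45*w**4 + 78*w**3 + 99*w**2 + 54*w), which equals f(w).
F(6) = -30*log(8)/7 - 32*sqrt(3)*atan(2*sqrt(3))/441 - 2*log(6)/27 + 26/189 + 32*log(39)/441 + 5576*log(15/2)/1323; F(1) = -30*log(3)/7 - 16*sqrt(3)*pi/1323 + 32*log(4)/441 + 26/63 + 5576*log(5/2)/1323.
Integral = F(6) - F(1) = -30*log(8)/7 - 5576*log(5/2)/1323 - 52/189 - 32*sqrt(3)*atan(2*sqrt(3))/441 - 2*log(6)/27 - 32*log(4)/441 + 16*sqrt(3)*pi/1323 + 32*log(39)/441 + 30*log(3)/7 + 5576*log(15/2)/1323.

Antiderivative: F(w) = -2*(98*w*log(w) - 5576*w*log(w + 3/2) + 5670*w*log(w + 2) - 96*w*log(w**2 + 3) + 96*sqrt(3)*w*atan(sqrt(3)*w/3) + 147*log(w) - 8364*log(w + 3/2) + 8505*log(w + 2) - 144*log(w**2 + 3) + 144*sqrt(3)*atan(sqrt(3)*w/3) - 1365)/(1323*(2*w + 3)); value = -30*log(8)/7 - 5576*log(5/2)/1323 - 52/189 - 32*sqrt(3)*atan(2*sqrt(3))/441 - 2*log(6)/27 - 32*log(4)/441 + 16*sqrt(3)*pi/1323 + 32*log(39)/441 + 30*log(3)/7 + 5576*log(15/2)/1323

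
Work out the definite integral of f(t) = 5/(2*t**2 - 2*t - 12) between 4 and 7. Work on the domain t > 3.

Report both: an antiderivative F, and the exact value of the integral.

Antiderivative: F(t) = log(t - 3)/2 - log(t + 2)/2; value = -log(9)/2 + log(4)/2 + log(6)/2

Factor the denominator (2*(t - 3)*(t + 2)) and decompose: f = -1/(2*(t + 2)) + 1/(2*(t - 3)); each piece integrates to a log, atan, or power term.
F(t) = log(t - 3)/2 - log(t + 2)/2 is an antiderivative of f.
Check: d/dt[log(t - 3)/2 - log(t + 2)/2] = 5/(2*t**2 - 2*t - 12) = f(t).
F(7) = -log(9)/2 + log(4)/2; F(4) = -log(6)/2.
Integral = F(7) - F(4) = -log(9)/2 + log(4)/2 + log(6)/2.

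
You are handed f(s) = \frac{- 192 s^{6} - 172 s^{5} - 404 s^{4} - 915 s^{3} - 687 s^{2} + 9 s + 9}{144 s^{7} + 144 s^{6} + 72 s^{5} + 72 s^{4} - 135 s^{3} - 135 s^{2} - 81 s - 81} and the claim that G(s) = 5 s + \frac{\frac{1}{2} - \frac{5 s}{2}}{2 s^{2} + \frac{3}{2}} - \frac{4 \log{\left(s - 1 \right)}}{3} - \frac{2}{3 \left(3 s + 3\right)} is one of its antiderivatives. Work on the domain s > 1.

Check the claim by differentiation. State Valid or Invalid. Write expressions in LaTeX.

d/ds[G] = \frac{720 s^{7} + 528 s^{6} + 188 s^{5} - 44 s^{4} - 1590 s^{3} - 1362 s^{2} - 396 s - 396}{144 s^{7} + 144 s^{6} + 72 s^{5} + 72 s^{4} - 135 s^{3} - 135 s^{2} - 81 s - 81}
d/ds[G] - f(s) = 5 != 0.

Invalid: d/ds[G] - f = 5, which is not 0.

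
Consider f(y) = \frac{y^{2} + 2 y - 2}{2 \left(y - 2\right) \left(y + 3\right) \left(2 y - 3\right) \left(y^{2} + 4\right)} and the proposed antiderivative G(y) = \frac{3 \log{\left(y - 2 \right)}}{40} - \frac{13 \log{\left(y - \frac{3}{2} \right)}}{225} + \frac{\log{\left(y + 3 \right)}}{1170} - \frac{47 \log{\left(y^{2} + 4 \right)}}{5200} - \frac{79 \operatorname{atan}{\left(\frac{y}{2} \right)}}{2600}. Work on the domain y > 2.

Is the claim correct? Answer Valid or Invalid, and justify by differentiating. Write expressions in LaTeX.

d/dy[G] = \frac{y^{2} + 2 y - 2}{4 y^{5} - 2 y^{4} - 14 y^{3} + 28 y^{2} - 120 y + 144}
This equals f(y) exactly, so the claim holds.

Valid - differentiating G returns exactly f.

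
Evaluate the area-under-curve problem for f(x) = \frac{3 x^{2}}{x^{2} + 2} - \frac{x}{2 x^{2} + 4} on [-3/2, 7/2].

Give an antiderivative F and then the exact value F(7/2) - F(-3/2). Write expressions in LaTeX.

Antiderivative: F(x) = 3 x - \frac{\log{\left(x^{2} + 2 \right)}}{4} - 3 \sqrt{2} \operatorname{atan}{\left(\frac{\sqrt{2} x}{2} \right)}; value = - 3 \sqrt{2} \operatorname{atan}{\left(\frac{7 \sqrt{2}}{4} \right)} - 3 \sqrt{2} \operatorname{atan}{\left(\frac{3 \sqrt{2}}{4} \right)} - \frac{\log{\left(\frac{57}{4} \right)}}{4} + \frac{\log{\left(\frac{17}{4} \right)}}{4} + 15

The integrand splits into summands that can be handled one at a time.
F(x) = 3 x - \frac{\log{\left(x^{2} + 2 \right)}}{4} - 3 \sqrt{2} \operatorname{atan}{\left(\frac{\sqrt{2} x}{2} \right)} is an antiderivative of f.
Check: d/dx[3 x - \frac{\log{\left(x^{2} + 2 \right)}}{4} - 3 \sqrt{2} \operatorname{atan}{\left(\frac{\sqrt{2} x}{2} \right)}] = \frac{6 x^{2} - x}{2 x^{2} + 4}, which equals f(x).
F(7/2) = - 3 \sqrt{2} \operatorname{atan}{\left(\frac{7 \sqrt{2}}{4} \right)} - \frac{\log{\left(\frac{57}{4} \right)}}{4} + \frac{21}{2}; F(-3/2) = - \frac{9}{2} - \frac{\log{\left(\frac{17}{4} \right)}}{4} + 3 \sqrt{2} \operatorname{atan}{\left(\frac{3 \sqrt{2}}{4} \right)}.
Integral = F(7/2) - F(-3/2) = - 3 \sqrt{2} \operatorname{atan}{\left(\frac{7 \sqrt{2}}{4} \right)} - 3 \sqrt{2} \operatorname{atan}{\left(\frac{3 \sqrt{2}}{4} \right)} - \frac{\log{\left(\frac{57}{4} \right)}}{4} + \frac{\log{\left(\frac{17}{4} \right)}}{4} + 15.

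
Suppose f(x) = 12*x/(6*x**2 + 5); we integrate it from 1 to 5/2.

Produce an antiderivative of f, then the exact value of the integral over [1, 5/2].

The substitution u = 3*x**2 + 5/2 works: f is exactly (dF/du)*(du/dx) for that inner function.
F(x) = log(3*x**2 + 5/2) is an antiderivative of f.
Check: d/dx[log(3*x**2 + 5/2)] = 12*x/(6*x**2 + 5) = f(x).
F(5/2) = log(85/4); F(1) = log(11/2).
Integral = F(5/2) - F(1) = -log(11/2) + log(85/4).

Antiderivative: F(x) = log(3*x**2 + 5/2); value = -log(11/2) + log(85/4)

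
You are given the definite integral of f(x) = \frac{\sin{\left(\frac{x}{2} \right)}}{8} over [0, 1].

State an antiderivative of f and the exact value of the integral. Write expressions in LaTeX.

Antiderivative: F(x) = - \frac{\cos{\left(\frac{x}{2} \right)}}{4}; value = \frac{1}{4} - \frac{\cos{\left(\frac{1}{2} \right)}}{4}

A candidate is checked by its d/dx: the result must match f(x).
F(x) = - \frac{\cos{\left(\frac{x}{2} \right)}}{4} is an antiderivative of f.
Check: d/dx[- \frac{\cos{\left(\frac{x}{2} \right)}}{4}] = \frac{\sin{\left(\frac{x}{2} \right)}}{8} = f(x).
F(1) = - \frac{\cos{\left(\frac{1}{2} \right)}}{4}; F(0) = - \frac{1}{4}.
Integral = F(1) - F(0) = \frac{1}{4} - \frac{\cos{\left(\frac{1}{2} \right)}}{4}.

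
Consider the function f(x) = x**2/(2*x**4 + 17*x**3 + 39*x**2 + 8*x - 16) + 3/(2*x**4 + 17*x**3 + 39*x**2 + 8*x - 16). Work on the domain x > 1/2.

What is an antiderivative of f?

An antiderivative is F(x) = -(-13*x*log(x - 1/2) + 36*x*log(x + 1) - 23*x*log(x + 4) - 52*log(x - 1/2) + 144*log(x + 1) - 92*log(x + 4) + 171)/(243*(x + 4)).

The denominator factors as (x + 1)*(x + 4)**2*(2*x - 1); partial fractions split f into directly integrable pieces: 26/(243*(2*x - 1)) + 23/(243*(x + 4)) + 19/(27*(x + 4)**2) - 4/(27*(x + 1)).
Check: d/dx[-(-13*x*log(x - 1/2) + 36*x*log(x + 1) - 23*x*log(x + 4) - 52*log(x - 1/2) + 144*log(x + 1) - 92*log(x + 4) + 171)/(243*(x + 4))] = (x**2 + 3)/(2*x**4 + 17*x**3 + 39*x**2 + 8*x - 16), which equals f(x).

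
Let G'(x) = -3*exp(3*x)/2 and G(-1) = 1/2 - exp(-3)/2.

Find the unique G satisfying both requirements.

G(x) = 1/2 - exp(3*x)/2

Recover the given G'(x) by differentiating a candidate G(x); any mismatch rules it out.
A general antiderivative is -exp(3*x)/2 + C.
The condition gives C = 1/2 - exp(-3)/2 - (-exp(-3)/2) = 1/2.
So G(x) = 1/2 - exp(3*x)/2.
Check: d/dx[1/2 - exp(3*x)/2] = -3*exp(3*x)/2 = G'(x).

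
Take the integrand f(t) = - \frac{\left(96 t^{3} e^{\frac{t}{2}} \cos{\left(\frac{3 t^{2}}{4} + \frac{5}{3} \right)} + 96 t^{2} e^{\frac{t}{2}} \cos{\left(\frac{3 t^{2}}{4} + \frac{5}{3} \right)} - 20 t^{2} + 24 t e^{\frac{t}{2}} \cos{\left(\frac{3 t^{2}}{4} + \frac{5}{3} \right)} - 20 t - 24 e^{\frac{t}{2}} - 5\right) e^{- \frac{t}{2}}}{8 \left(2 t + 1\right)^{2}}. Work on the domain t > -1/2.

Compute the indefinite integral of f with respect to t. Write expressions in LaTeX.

F(t) = \frac{- 16 t e^{\frac{t}{2}} \sin{\left(\frac{3 t^{2}}{4} + \frac{5}{3} \right)} - 10 t - 8 e^{\frac{t}{2}} \sin{\left(\frac{3 t^{2}}{4} + \frac{5}{3} \right)} - 6 e^{\frac{t}{2}} - 5}{8 t e^{\frac{t}{2}} + 4 e^{\frac{t}{2}}} + C

Whatever form F(t) takes, F'(t) = f(t) is non-negotiable.
Check: d/dt[\frac{- 16 t e^{\frac{t}{2}} \sin{\left(\frac{3 t^{2}}{4} + \frac{5}{3} \right)} - 10 t - 8 e^{\frac{t}{2}} \sin{\left(\frac{3 t^{2}}{4} + \frac{5}{3} \right)} - 6 e^{\frac{t}{2}} - 5}{8 t e^{\frac{t}{2}} + 4 e^{\frac{t}{2}}}] = \frac{- 96 t^{3} e^{\frac{t}{2}} \cos{\left(\frac{3 t^{2}}{4} + \frac{5}{3} \right)} - 96 t^{2} e^{\frac{t}{2}} \cos{\left(\frac{3 t^{2}}{4} + \frac{5}{3} \right)} + 20 t^{2} - 24 t e^{\frac{t}{2}} \cos{\left(\frac{3 t^{2}}{4} + \frac{5}{3} \right)} + 20 t + 24 e^{\frac{t}{2}} + 5}{32 t^{2} e^{\frac{t}{2}} + 32 t e^{\frac{t}{2}} + 8 e^{\frac{t}{2}}}, which equals f(t).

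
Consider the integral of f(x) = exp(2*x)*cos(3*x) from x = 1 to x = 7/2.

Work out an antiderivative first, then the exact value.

For F(x) to be correct the identity F'(x) - f(x) = 0 must hold.
F(x) = 3*exp(2*x)*sin(3*x)/13 + 2*exp(2*x)*cos(3*x)/13 is an antiderivative of f.
Check: d/dx[3*exp(2*x)*sin(3*x)/13 + 2*exp(2*x)*cos(3*x)/13] = exp(2*x)*cos(3*x) = f(x).
F(7/2) = 3*exp(7)*sin(21/2)/13 + 2*exp(7)*cos(21/2)/13; F(1) = 2*exp(2)*cos(3)/13 + 3*exp(2)*sin(3)/13.
Integral = F(7/2) - F(1) = 3*exp(7)*sin(21/2)/13 + 2*exp(7)*cos(21/2)/13 - 3*exp(2)*sin(3)/13 - 2*exp(2)*cos(3)/13.

Antiderivative: F(x) = 3*exp(2*x)*sin(3*x)/13 + 2*exp(2*x)*cos(3*x)/13; value = 3*exp(7)*sin(21/2)/13 + 2*exp(7)*cos(21/2)/13 - 3*exp(2)*sin(3)/13 - 2*exp(2)*cos(3)/13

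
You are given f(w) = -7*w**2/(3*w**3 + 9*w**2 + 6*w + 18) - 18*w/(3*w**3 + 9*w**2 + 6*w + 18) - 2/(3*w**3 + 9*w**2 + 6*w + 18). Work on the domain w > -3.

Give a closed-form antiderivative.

An antiderivative is F(w) = -log(w + 3)/3 - log(3*w**2/2 + 3).

Integrate term by term and add the pieces.
Check: d/dw[-log(w + 3)/3 - log(3*w**2/2 + 3)] = (-7*w**2 - 18*w - 2)/(3*w**3 + 9*w**2 + 6*w + 18), which equals f(w).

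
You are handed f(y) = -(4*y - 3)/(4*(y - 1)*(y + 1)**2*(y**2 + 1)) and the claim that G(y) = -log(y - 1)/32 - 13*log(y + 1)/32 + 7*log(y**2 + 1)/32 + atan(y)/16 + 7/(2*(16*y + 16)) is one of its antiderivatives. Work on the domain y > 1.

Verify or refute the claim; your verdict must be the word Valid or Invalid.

Invalid: d/dy[G] - f = 7/(32*y**2 + 64*y + 32), which is not 0.

d/dy[G] = (7*y**3 - 7*y**2 - 25*y + 17)/(32*y**5 + 32*y**4 - 32*y - 32)
d/dy[G] - f(y) = 7/(32*y**2 + 64*y + 32) != 0.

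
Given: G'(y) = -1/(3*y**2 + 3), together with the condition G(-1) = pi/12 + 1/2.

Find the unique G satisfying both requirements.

Recover the given G'(y) by differentiating a candidate G(y); any mismatch rules it out.
A general antiderivative is -atan(y)/3 + C.
The condition gives C = pi/12 + 1/2 - (pi/12) = 1/2.
So G(y) = 1/2 - atan(y)/3.
Check: d/dy[1/2 - atan(y)/3] = -1/(3*y**2 + 3) = G'(y).

G(y) = 1/2 - atan(y)/3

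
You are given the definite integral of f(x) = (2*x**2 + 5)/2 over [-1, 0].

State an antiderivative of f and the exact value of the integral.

Antiderivative: F(x) = x*(2*x**2 + 15)/6; value = 17/6

Check any antiderivative F(x) by computing F'(x) and comparing it with f(x).
F(x) = x*(2*x**2 + 15)/6 is an antiderivative of f.
Check: d/dx[x*(2*x**2 + 15)/6] = x**2 + 5/2, which equals f(x).
F(0) = 0; F(-1) = -17/6.
Integral = F(0) - F(-1) = 17/6.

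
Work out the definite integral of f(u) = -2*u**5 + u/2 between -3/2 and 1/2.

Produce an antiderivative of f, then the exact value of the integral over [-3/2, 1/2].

Antiderivative: F(u) = -u**2*(4*u**4 - 3)/12; value = 79/24

The integrand splits into summands that can be handled one at a time.
F(u) = -u**2*(4*u**4 - 3)/12 is an antiderivative of f.
Check: d/du[-u**2*(4*u**4 - 3)/12] = -2*u**5 + u/2 = f(u).
F(1/2) = 11/192; F(-3/2) = -207/64.
Integral = F(1/2) - F(-3/2) = 79/24.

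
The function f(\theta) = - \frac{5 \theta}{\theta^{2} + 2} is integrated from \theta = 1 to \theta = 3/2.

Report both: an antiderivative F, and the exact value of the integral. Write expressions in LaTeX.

Antiderivative: F(\theta) = - \frac{5 \log{\left(\theta^{2} + 2 \right)}}{2}; value = - \frac{5 \log{\left(\frac{51}{4} \right)}}{2} + \frac{5 \log{\left(9 \right)}}{2}

The substitution u = 3 \theta^{2} + 6 works: f is exactly (dF/du)*(du/d\theta) for that inner function.
F(\theta) = - \frac{5 \log{\left(\theta^{2} + 2 \right)}}{2} is an antiderivative of f.
Check: d/d\theta[- \frac{5 \log{\left(\theta^{2} + 2 \right)}}{2}] = - \frac{5 \theta}{\theta^{2} + 2} = f(\theta).
F(3/2) = - \frac{5 \log{\left(\frac{17}{4} \right)}}{2}; F(1) = - \frac{5 \log{\left(3 \right)}}{2}.
Integral = F(3/2) - F(1) = - \frac{5 \log{\left(\frac{51}{4} \right)}}{2} + \frac{5 \log{\left(9 \right)}}{2}.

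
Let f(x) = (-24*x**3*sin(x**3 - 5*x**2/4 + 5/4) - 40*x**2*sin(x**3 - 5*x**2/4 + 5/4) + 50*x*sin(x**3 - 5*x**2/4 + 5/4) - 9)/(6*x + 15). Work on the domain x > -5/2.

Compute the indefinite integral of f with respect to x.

An antiderivative F(x) passes only if d/dx[F] lands on f(x) exactly.
Check: d/dx[-3*log(x + 5/2)/2 + 4*cos(x**3 - 5*x**2/4 + 5/4)/3] = (-24*x**3*sin(x**3 - 5*x**2/4 + 5/4) - 40*x**2*sin(x**3 - 5*x**2/4 + 5/4) + 50*x*sin(x**3 - 5*x**2/4 + 5/4) - 9)/(6*x + 15) = f(x).

F(x) = -3*log(x + 5/2)/2 + 4*cos(x**3 - 5*x**2/4 + 5/4)/3 + C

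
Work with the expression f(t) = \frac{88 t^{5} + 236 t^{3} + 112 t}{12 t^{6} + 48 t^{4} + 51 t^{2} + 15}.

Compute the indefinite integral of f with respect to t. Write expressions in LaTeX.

F(t) = 2 \log{\left(t^{2} + 1 \right)} + \frac{2 \log{\left(2 t^{2} + 1 \right)}}{3} + \log{\left(2 t^{2} + 5 \right)} + C

Since d/dt undoes antidifferentiation here, F'(t) = f(t) is required of F(t).
Check: d/dt[2 \log{\left(t^{2} + 1 \right)} + \frac{2 \log{\left(2 t^{2} + 1 \right)}}{3} + \log{\left(2 t^{2} + 5 \right)}] = \frac{88 t^{5} + 236 t^{3} + 112 t}{12 t^{6} + 48 t^{4} + 51 t^{2} + 15} = f(t).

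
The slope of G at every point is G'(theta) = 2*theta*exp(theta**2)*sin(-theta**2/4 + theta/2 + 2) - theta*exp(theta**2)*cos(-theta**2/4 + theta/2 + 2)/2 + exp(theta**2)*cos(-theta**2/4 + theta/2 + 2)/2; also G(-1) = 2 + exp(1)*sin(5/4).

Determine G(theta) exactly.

G(theta) = exp(theta**2)*sin(-theta**2/4 + theta/2 + 2) + 2

G'(theta) has the shape u'v + uv' for u = exp(theta**2) and v = sin(-theta**2/4 + theta/2 + 2) — it is the derivative of the product u*v.
A general antiderivative is exp(theta**2)*sin(-theta**2/4 + theta/2 + 2) + C.
The condition gives C = 2 + exp(1)*sin(5/4) - (exp(1)*sin(5/4)) = 2.
So G(theta) = exp(theta**2)*sin(-theta**2/4 + theta/2 + 2) + 2.
Check: d/dtheta[exp(theta**2)*sin(-theta**2/4 + theta/2 + 2) + 2] = 2*theta*exp(theta**2)*sin(-theta**2/4 + theta/2 + 2) - theta*exp(theta**2)*cos(-theta**2/4 + theta/2 + 2)/2 + exp(theta**2)*cos(-theta**2/4 + theta/2 + 2)/2 = G'(theta).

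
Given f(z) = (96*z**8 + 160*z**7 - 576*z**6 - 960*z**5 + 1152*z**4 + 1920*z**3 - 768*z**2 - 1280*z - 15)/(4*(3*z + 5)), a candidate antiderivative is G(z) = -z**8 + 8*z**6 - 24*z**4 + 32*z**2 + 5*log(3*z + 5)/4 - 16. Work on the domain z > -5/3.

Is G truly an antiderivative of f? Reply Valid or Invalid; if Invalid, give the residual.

Invalid: d/dz[G] - f = (-96*z**8 - 160*z**7 + 576*z**6 + 960*z**5 - 1152*z**4 - 1920*z**3 + 768*z**2 + 1280*z + 15)/(6*z + 10), which is not 0.

d/dz[G] = (-96*z**8 - 160*z**7 + 576*z**6 + 960*z**5 - 1152*z**4 - 1920*z**3 + 768*z**2 + 1280*z + 15)/(12*z + 20)
d/dz[G] - f(z) = (-96*z**8 - 160*z**7 + 576*z**6 + 960*z**5 - 1152*z**4 - 1920*z**3 + 768*z**2 + 1280*z + 15)/(6*z + 10) != 0.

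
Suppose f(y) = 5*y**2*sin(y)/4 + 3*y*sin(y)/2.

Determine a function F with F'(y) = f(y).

Integrate term by term and add the pieces.
Check: d/dy[-(5*y**2*cos(y) - 10*y*sin(y) + 6*y*cos(y) - 6*sin(y) - 10*cos(y))/4] = 5*y**2*sin(y)/4 + 3*y*sin(y)/2 = f(y).

An antiderivative is F(y) = -(5*y**2*cos(y) - 10*y*sin(y) + 6*y*cos(y) - 6*sin(y) - 10*cos(y))/4.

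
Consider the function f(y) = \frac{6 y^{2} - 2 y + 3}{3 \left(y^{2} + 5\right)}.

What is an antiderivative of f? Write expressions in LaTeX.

An antiderivative is F(y) = 2 y - \frac{\log{\left(y^{2} + 5 \right)}}{3} - \frac{9 \sqrt{5} \operatorname{atan}{\left(\frac{\sqrt{5} y}{5} \right)}}{5}.

A first test for any F(y): its y-derivative must equal f(y) identically.
Check: d/dy[2 y - \frac{\log{\left(y^{2} + 5 \right)}}{3} - \frac{9 \sqrt{5} \operatorname{atan}{\left(\frac{\sqrt{5} y}{5} \right)}}{5}] = \frac{6 y^{2} - 2 y + 3}{3 y^{2} + 15}, which equals f(y).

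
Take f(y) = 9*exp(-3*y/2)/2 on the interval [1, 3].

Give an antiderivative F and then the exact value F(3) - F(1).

A first test for any F(y): its y-derivative must equal f(y) identically.
F(y) = -3*exp(-3*y/2) is an antiderivative of f.
Check: d/dy[-3*exp(-3*y/2)] = 9*exp(-3*y/2)/2 = f(y).
F(3) = -3*exp(-9/2); F(1) = -3*exp(-3/2).
Integral = F(3) - F(1) = -3*exp(-9/2) + 3*exp(-3/2).

Antiderivative: F(y) = -3*exp(-3*y/2); value = -3*exp(-9/2) + 3*exp(-3/2)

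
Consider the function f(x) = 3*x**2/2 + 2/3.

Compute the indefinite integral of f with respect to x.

Whatever form F(x) takes, F'(x) = f(x) is non-negotiable.
Check: d/dx[x**3/2 + 2*x/3] = 3*x**2/2 + 2/3 = f(x).

F(x) = x**3/2 + 2*x/3 + C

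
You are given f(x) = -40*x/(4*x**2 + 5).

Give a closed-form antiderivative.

An antiderivative is F(x) = -5*log(2*x**2 + 5/2).

The substitution u = 2*x**2 + 5/2 works: f is exactly (dF/du)*(du/dx) for that inner function.
Check: d/dx[-5*log(2*x**2 + 5/2)] = -40*x/(4*x**2 + 5) = f(x).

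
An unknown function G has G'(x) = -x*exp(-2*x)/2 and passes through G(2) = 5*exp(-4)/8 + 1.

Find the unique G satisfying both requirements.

Recognize the product-rule pattern: G'(x) = u'v + uv' with u = x/4 + 1/8, v = exp(-2*x), so integration by parts undoes it.
A general antiderivative is (2*x + 1)*exp(-2*x)/8 + C.
The condition gives C = 5*exp(-4)/8 + 1 - (5*exp(-4)/8) = 1.
So G(x) = (2*x + 8*exp(2*x) + 1)*exp(-2*x)/8.
Check: d/dx[(2*x + 8*exp(2*x) + 1)*exp(-2*x)/8] = -x*exp(-2*x)/2 = G'(x).

G(x) = (2*x + 8*exp(2*x) + 1)*exp(-2*x)/8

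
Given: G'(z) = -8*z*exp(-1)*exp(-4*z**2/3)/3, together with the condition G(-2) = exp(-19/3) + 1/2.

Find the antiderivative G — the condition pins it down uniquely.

G(z) = (1 + 2*exp(-1)*exp(-4*z**2/3))/2

The substitution u = -4*z**2/3 - 1 works: G'(z) is exactly (dG/du)*(du/dz) for that inner function.
A general antiderivative is exp(-4*z**2/3 - 1) + C.
The condition gives C = exp(-19/3) + 1/2 - (exp(-19/3)) = 1/2.
So G(z) = (1 + 2*exp(-1)*exp(-4*z**2/3))/2.
Check: d/dz[(1 + 2*exp(-1)*exp(-4*z**2/3))/2] = -8*z*exp(-1)*exp(-4*z**2/3)/3 = G'(z).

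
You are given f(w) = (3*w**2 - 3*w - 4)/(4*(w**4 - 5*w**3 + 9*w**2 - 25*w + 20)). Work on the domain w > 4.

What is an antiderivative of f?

An antiderivative is F(w) = 8*log(w - 4)/63 + log(w - 1)/18 - 23*log(w**2 + 5)/252 + 47*sqrt(5)*atan(sqrt(5)*w/5)/1260.

Factor the denominator (4*(w - 4)*(w - 1)*(w**2 + 5)) and decompose: f = -(46*w - 47)/(252*(w**2 + 5)) + 1/(18*(w - 1)) + 8/(63*(w - 4)); each piece integrates to a log, atan, or power term.
Check: d/dw[8*log(w - 4)/63 + log(w - 1)/18 - 23*log(w**2 + 5)/252 + 47*sqrt(5)*atan(sqrt(5)*w/5)/1260] = (3*w**2 - 3*w - 4)/(4*w**4 - 20*w**3 + 36*w**2 - 100*w + 80), which equals f(w).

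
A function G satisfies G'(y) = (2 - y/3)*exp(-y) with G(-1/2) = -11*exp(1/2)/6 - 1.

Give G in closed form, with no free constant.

G(y) = (y - 5)*exp(-y)/3 - 1

Recognize the product-rule pattern: G'(y) = u'v + uv' with u = y/3 - 5/3, v = exp(-y), so integration by parts undoes it.
A general antiderivative is (y - 5)*exp(-y)/3 + C.
The condition gives C = -11*exp(1/2)/6 - 1 - (-11*exp(1/2)/6) = -1.
So G(y) = (y - 5)*exp(-y)/3 - 1.
Check: d/dy[(y - 5)*exp(-y)/3 - 1] = (6 - y)*exp(-y)/3, which equals G'(y).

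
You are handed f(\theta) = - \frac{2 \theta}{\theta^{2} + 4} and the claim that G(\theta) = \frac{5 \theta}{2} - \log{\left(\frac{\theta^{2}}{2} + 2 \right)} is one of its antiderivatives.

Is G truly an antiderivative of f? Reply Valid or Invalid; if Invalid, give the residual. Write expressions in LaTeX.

Invalid: d/d\theta[G] - f = \frac{5}{2}, which is not 0.

d/d\theta[G] = \frac{5 \theta^{2} - 4 \theta + 20}{2 \theta^{2} + 8}
d/d\theta[G] - f(\theta) = \frac{5}{2} != 0.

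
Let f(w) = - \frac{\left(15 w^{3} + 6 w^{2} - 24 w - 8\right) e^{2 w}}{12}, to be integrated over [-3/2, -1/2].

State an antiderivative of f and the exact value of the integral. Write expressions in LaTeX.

Antiderivative: F(w) = \frac{\left(- 60 w^{3} + 66 w^{2} + 30 w + 17\right) e^{2 w}}{96}; value = - \frac{323}{96 e^{3}} + \frac{13}{48 e}

Recognize the product-rule pattern: f = u'v + uv' with u = - \frac{5 w^{3}}{8} + \frac{11 w^{2}}{16} + \frac{5 w}{16} + \frac{17}{96}, v = e^{2 w}, so integration by parts undoes it.
F(w) = \frac{\left(- 60 w^{3} + 66 w^{2} + 30 w + 17\right) e^{2 w}}{96} is an antiderivative of f.
Check: d/dw[\frac{\left(- 60 w^{3} + 66 w^{2} + 30 w + 17\right) e^{2 w}}{96}] = - \frac{5 w^{3} e^{2 w}}{4} - \frac{w^{2} e^{2 w}}{2} + 2 w e^{2 w} + \frac{2 e^{2 w}}{3}, which equals f(w).
F(-1/2) = \frac{13}{48 e}; F(-3/2) = \frac{323}{96 e^{3}}.
Integral = F(-1/2) - F(-3/2) = - \frac{323}{96 e^{3}} + \frac{13}{48 e}.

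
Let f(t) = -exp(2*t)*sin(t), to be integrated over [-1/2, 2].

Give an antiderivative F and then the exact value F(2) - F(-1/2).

Antiderivative: F(t) = -2*exp(2*t)*sin(t)/5 + exp(2*t)*cos(t)/5; value = -2*exp(4)*sin(2)/5 + exp(4)*cos(2)/5 - 2*exp(-1)*sin(1/2)/5 - exp(-1)*cos(1/2)/5

Since d/dt undoes antidifferentiation here, F'(t) = f(t) is required of F(t).
F(t) = -2*exp(2*t)*sin(t)/5 + exp(2*t)*cos(t)/5 is an antiderivative of f.
Check: d/dt[-2*exp(2*t)*sin(t)/5 + exp(2*t)*cos(t)/5] = -exp(2*t)*sin(t) = f(t).
F(2) = -2*exp(4)*sin(2)/5 + exp(4)*cos(2)/5; F(-1/2) = exp(-1)*cos(1/2)/5 + 2*exp(-1)*sin(1/2)/5.
Integral = F(2) - F(-1/2) = -2*exp(4)*sin(2)/5 + exp(4)*cos(2)/5 - 2*exp(-1)*sin(1/2)/5 - exp(-1)*cos(1/2)/5.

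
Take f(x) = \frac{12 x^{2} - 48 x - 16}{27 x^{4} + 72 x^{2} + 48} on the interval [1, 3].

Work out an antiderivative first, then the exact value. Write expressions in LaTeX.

Recognize the product-rule pattern: f = u'v + uv' with u = \frac{1}{\frac{3 x^{2}}{2} + 2}, v = \frac{4}{3} - \frac{2 x}{3}, so integration by parts undoes it.
F(x) = \frac{\frac{4}{3} - \frac{2 x}{3}}{\frac{3 x^{2}}{2} + 2} is an antiderivative of f.
Check: d/dx[\frac{\frac{4}{3} - \frac{2 x}{3}}{\frac{3 x^{2}}{2} + 2}] = \frac{12 x^{2} - 48 x - 16}{27 x^{4} + 72 x^{2} + 48} = f(x).
F(3) = - \frac{4}{93}; F(1) = \frac{4}{21}.
Integral = F(3) - F(1) = - \frac{152}{651}.

Antiderivative: F(x) = \frac{\frac{4}{3} - \frac{2 x}{3}}{\frac{3 x^{2}}{2} + 2}; value = - \frac{152}{651}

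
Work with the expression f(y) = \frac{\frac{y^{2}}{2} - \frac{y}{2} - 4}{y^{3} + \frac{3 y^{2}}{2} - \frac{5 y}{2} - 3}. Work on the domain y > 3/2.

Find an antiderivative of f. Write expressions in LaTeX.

An antiderivative is F(y) = - \frac{29 \log{\left(y - \frac{3}{2} \right)}}{70} + \frac{6 \log{\left(y + 1 \right)}}{5} - \frac{2 \log{\left(y + 2 \right)}}{7}.

Factor the denominator (\left(y + 1\right) \left(y + 2\right) \left(2 y - 3\right)) and decompose: f = - \frac{29}{35 \left(2 y - 3\right)} - \frac{2}{7 \left(y + 2\right)} + \frac{6}{5 \left(y + 1\right)}; each piece integrates to a log, atan, or power term.
Check: d/dy[- \frac{29 \log{\left(y - \frac{3}{2} \right)}}{70} + \frac{6 \log{\left(y + 1 \right)}}{5} - \frac{2 \log{\left(y + 2 \right)}}{7}] = \frac{y^{2} - y - 8}{2 y^{3} + 3 y^{2} - 5 y - 6}, which equals f(y).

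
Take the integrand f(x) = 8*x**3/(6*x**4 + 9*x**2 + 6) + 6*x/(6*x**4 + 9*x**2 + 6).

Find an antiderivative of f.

An antiderivative is F(x) = log(x**4/3 + x**2/2 + 1/3)/3.

The substitution u = x**4/3 + x**2/2 + 1/3 works: f is exactly (dF/du)*(du/dx) for that inner function.
Check: d/dx[log(x**4/3 + x**2/2 + 1/3)/3] = (8*x**3 + 6*x)/(6*x**4 + 9*x**2 + 6), which equals f(x).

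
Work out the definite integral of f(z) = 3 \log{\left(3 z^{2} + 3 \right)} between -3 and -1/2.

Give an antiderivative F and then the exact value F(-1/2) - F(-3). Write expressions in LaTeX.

Recover f(z) by differentiating a candidate F(z); any mismatch rules it out.
F(z) = 3 \left(z \log{\left(3 z^{2} + 3 \right)} - 2 z + 2 \operatorname{atan}{\left(z \right)}\right) is an antiderivative of f.
Check: d/dz[3 \left(z \log{\left(3 z^{2} + 3 \right)} - 2 z + 2 \operatorname{atan}{\left(z \right)}\right)] = 3 \log{\left(z^{2} + 1 \right)} + 3 \log{\left(3 \right)}, which equals f(z).
F(-1/2) = - 6 \operatorname{atan}{\left(\frac{1}{2} \right)} - \frac{3 \log{\left(\frac{15}{4} \right)}}{2} + 3; F(-3) = - 9 \log{\left(30 \right)} - 6 \operatorname{atan}{\left(3 \right)} + 18.
Integral = F(-1/2) - F(-3) = -15 - 6 \operatorname{atan}{\left(\frac{1}{2} \right)} - \frac{3 \log{\left(\frac{15}{4} \right)}}{2} + 6 \operatorname{atan}{\left(3 \right)} + 9 \log{\left(30 \right)}.

Antiderivative: F(z) = 3 \left(z \log{\left(3 z^{2} + 3 \right)} - 2 z + 2 \operatorname{atan}{\left(z \right)}\right); value = -15 - 6 \operatorname{atan}{\left(\frac{1}{2} \right)} - \frac{3 \log{\left(\frac{15}{4} \right)}}{2} + 6 \operatorname{atan}{\left(3 \right)} + 9 \log{\left(30 \right)}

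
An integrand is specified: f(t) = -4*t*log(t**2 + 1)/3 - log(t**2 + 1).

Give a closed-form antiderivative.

An antiderivative is F(t) = -2*t**2*log(t**2 + 1)/3 + 2*t**2/3 - t*log(t**2 + 1) + 2*t - 2*log(t**2 + 1)/3 - 2*atan(t).

Integrate term by term and add the pieces.
Check: d/dt[-2*t**2*log(t**2 + 1)/3 + 2*t**2/3 - t*log(t**2 + 1) + 2*t - 2*log(t**2 + 1)/3 - 2*atan(t)] = -4*t*log(t**2 + 1)/3 - log(t**2 + 1) = f(t).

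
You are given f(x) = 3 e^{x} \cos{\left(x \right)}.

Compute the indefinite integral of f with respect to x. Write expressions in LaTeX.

Differentiate the proposed F(x) back; it has to land on f(x) exactly.
Check: d/dx[\frac{3 e^{x} \sin{\left(x \right)}}{2} + \frac{3 e^{x} \cos{\left(x \right)}}{2}] = 3 e^{x} \cos{\left(x \right)} = f(x).

F(x) = \frac{3 e^{x} \sin{\left(x \right)}}{2} + \frac{3 e^{x} \cos{\left(x \right)}}{2} + C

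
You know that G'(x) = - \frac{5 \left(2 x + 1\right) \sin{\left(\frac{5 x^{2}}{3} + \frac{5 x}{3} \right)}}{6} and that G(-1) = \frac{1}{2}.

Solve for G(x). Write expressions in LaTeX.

G(x) = \frac{\cos{\left(\frac{5 x^{2}}{3} + \frac{5 x}{3} \right)}}{2}

The substitution u = \frac{5 x^{2}}{3} + \frac{5 x}{3} works: G'(x) is exactly (dG/du)*(du/dx) for that inner function.
A general antiderivative is \frac{\cos{\left(\frac{5 x^{2}}{3} + \frac{5 x}{3} \right)}}{2} + C.
The condition gives C = \frac{1}{2} - (\frac{1}{2}) = 0.
So G(x) = \frac{\cos{\left(\frac{5 x^{2}}{3} + \frac{5 x}{3} \right)}}{2}.
Check: d/dx[\frac{\cos{\left(\frac{5 x^{2}}{3} + \frac{5 x}{3} \right)}}{2}] = - \frac{5 x \sin{\left(\frac{5 x^{2}}{3} + \frac{5 x}{3} \right)}}{3} - \frac{5 \sin{\left(\frac{5 x^{2}}{3} + \frac{5 x}{3} \right)}}{6}, which equals G'(x).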